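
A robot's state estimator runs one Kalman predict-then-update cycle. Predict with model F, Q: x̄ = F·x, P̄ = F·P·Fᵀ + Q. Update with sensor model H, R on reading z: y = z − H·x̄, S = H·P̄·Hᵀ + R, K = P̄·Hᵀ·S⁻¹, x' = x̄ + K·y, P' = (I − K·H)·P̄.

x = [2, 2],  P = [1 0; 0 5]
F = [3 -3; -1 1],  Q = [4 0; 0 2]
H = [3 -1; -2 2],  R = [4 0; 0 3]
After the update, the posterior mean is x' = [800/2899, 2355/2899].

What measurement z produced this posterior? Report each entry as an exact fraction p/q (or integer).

z = [1, 2]

x̄ = F·x = [0, 0]
P̄ = F·P·Fᵀ + Q = [58 -18; -18 8]
S = H·P̄·Hᵀ + R = [642 -508; -508 411]
K = P̄·Hᵀ·S⁻¹ = [848/2899 -24/2899; 467/2899 944/2899]
x' − x̄ = [800/2899, 2355/2899] = K·y
y = (KᵀK)⁻¹·Kᵀ·(x' − x̄) = [1, 2]
z = y + H·x̄ = [1, 2] + [0, 0] = [1, 2]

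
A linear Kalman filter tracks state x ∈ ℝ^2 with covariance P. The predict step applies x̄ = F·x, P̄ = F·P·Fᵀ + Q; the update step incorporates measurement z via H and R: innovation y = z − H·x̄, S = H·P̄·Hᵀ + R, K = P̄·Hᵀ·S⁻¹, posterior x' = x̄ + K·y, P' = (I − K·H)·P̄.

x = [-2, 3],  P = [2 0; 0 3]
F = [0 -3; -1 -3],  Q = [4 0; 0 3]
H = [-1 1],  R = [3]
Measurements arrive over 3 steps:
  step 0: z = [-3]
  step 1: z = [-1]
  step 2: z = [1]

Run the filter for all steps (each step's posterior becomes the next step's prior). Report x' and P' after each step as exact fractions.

step 0: x̄ = F·x = [-9, -7]
step 0: P̄ = F·P·Fᵀ + Q = [31 27; 27 32]
step 0: y = z − H·x̄ = [-5]
step 0: S = H·P̄·Hᵀ + R = [12]
step 0: K = P̄·Hᵀ·S⁻¹ = [-1/3; 5/12]
step 0: x' = x̄ + K·y = [-22/3, -109/12]
step 0: P' = (I − K·H)·P̄ = [89/3 86/3; 86/3 359/12]
step 1: x̄ = F·x = [109/4, 415/12]
step 1: P̄ = F·P·Fᵀ + Q = [1093/4 1421/4; 1421/4 5687/12]
step 1: y = z − H·x̄ = [-25/3]
step 1: S = H·P̄·Hᵀ + R = [119/3]
step 1: K = P̄·Hᵀ·S⁻¹ = [246/119; 356/119]
step 1: x' = x̄ + K·y = [4771/476, 4595/476]
step 1: P' = (I − K·H)·P̄ = [49379/476 52331/476; 52331/476 56603/476]
step 2: x̄ = F·x = [-13785/476, -4639/119]
step 2: P̄ = F·P·Fᵀ + Q = [511331/476 166605/119; 166605/119 218555/119]
step 2: y = z − H·x̄ = [5247/476]
step 2: S = H·P̄·Hᵀ + R = [54139/476]
step 2: K = P̄·Hᵀ·S⁻¹ = [155089/54139; 207800/54139]
step 2: x' = x̄ + K·y = [141693/54139, 180091/54139]
step 2: P' = (I − K·H)·P̄ = [7626788/54139 8092055/54139; 8092055/54139 8715455/54139]

step 0: x' = [-22/3, -109/12], P' = [89/3 86/3; 86/3 359/12]
step 1: x' = [4771/476, 4595/476], P' = [49379/476 52331/476; 52331/476 56603/476]
step 2: x' = [141693/54139, 180091/54139], P' = [7626788/54139 8092055/54139; 8092055/54139 8715455/54139]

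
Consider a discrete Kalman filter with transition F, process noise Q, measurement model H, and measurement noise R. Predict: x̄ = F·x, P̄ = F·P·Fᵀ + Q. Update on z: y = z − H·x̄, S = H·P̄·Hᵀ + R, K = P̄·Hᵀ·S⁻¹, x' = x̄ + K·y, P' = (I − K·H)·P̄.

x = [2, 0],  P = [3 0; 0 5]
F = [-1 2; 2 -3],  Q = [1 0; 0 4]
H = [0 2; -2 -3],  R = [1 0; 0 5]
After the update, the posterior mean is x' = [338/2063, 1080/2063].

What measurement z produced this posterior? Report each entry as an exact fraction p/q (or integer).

z = [1, -2]

x̄ = F·x = [-2, 4]
P̄ = F·P·Fᵀ + Q = [24 -36; -36 61]
S = H·P̄·Hᵀ + R = [245 -222; -222 218]
K = P̄·Hᵀ·S⁻¹ = [-1188/2063 -642/2063; 977/2063 -111/4126]
x' − x̄ = [4464/2063, -7172/2063] = K·y
y = (KᵀK)⁻¹·Kᵀ·(x' − x̄) = [-7, 6]
z = y + H·x̄ = [-7, 6] + [8, -8] = [1, -2]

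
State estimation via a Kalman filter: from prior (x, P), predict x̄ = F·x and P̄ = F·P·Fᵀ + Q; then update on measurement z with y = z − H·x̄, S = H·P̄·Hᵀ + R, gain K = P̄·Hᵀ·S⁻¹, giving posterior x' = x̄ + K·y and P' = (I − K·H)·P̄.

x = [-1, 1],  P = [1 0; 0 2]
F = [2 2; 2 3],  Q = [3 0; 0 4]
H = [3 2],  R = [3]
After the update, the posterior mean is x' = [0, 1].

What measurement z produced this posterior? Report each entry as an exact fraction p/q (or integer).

z = [2]

x̄ = F·x = [0, 1]
P̄ = F·P·Fᵀ + Q = [15 16; 16 26]
S = H·P̄·Hᵀ + R = [434]
K = P̄·Hᵀ·S⁻¹ = [11/62; 50/217]
x' − x̄ = [0, 0] = K·y
y = (KᵀK)⁻¹·Kᵀ·(x' − x̄) = [0]
z = y + H·x̄ = [0] + [2] = [2]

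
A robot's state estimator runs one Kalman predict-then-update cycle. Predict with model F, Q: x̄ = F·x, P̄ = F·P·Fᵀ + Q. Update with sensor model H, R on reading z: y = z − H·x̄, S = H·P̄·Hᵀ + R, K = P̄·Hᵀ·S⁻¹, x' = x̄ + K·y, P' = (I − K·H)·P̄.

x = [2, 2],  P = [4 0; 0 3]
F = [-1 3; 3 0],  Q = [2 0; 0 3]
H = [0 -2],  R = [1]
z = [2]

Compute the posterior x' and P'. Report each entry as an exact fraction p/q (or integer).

x' = [964/157, -150/157]
P' = [4605/157 -12/157; -12/157 39/157]

x̄ = F·x = [4, 6]
P̄ = F·P·Fᵀ + Q = [33 -12; -12 39]
y = z − H·x̄ = [14]
S = H·P̄·Hᵀ + R = [157]
K = P̄·Hᵀ·S⁻¹ = [24/157; -78/157]
x' = x̄ + K·y = [964/157, -150/157]
P' = (I − K·H)·P̄ = [4605/157 -12/157; -12/157 39/157]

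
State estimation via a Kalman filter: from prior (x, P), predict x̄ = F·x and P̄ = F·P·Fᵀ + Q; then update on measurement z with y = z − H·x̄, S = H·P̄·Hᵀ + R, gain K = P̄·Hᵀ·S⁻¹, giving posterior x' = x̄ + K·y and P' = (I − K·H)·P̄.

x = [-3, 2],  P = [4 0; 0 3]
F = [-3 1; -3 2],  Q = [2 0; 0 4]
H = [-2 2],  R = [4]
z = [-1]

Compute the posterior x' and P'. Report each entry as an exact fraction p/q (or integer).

x' = [43/4, 21/2]
P' = [409/10 41; 41 42]

x̄ = F·x = [11, 13]
P̄ = F·P·Fᵀ + Q = [41 42; 42 52]
y = z − H·x̄ = [-5]
S = H·P̄·Hᵀ + R = [40]
K = P̄·Hᵀ·S⁻¹ = [1/20; 1/2]
x' = x̄ + K·y = [43/4, 21/2]
P' = (I − K·H)·P̄ = [409/10 41; 41 42]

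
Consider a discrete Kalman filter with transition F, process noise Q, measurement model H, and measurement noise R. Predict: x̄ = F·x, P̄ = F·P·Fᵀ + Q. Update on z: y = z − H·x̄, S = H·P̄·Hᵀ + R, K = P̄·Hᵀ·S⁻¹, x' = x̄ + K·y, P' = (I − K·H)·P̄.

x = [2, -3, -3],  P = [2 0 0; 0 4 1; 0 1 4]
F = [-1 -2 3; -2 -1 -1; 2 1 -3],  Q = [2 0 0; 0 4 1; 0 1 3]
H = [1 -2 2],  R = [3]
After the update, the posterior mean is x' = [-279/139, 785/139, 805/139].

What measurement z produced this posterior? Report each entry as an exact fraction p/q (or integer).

x̄ = F·x = [-5, 2, 10]
P̄ = F·P·Fᵀ + Q = [44 -1 -39; -1 22 3; -39 3 45]
S = H·P̄·Hᵀ + R = [139]
K = P̄·Hᵀ·S⁻¹ = [-32/139; -39/139; 45/139]
x' − x̄ = [416/139, 507/139, -585/139] = K·y
y = (KᵀK)⁻¹·Kᵀ·(x' − x̄) = [-13]
z = y + H·x̄ = [-13] + [11] = [-2]

z = [-2]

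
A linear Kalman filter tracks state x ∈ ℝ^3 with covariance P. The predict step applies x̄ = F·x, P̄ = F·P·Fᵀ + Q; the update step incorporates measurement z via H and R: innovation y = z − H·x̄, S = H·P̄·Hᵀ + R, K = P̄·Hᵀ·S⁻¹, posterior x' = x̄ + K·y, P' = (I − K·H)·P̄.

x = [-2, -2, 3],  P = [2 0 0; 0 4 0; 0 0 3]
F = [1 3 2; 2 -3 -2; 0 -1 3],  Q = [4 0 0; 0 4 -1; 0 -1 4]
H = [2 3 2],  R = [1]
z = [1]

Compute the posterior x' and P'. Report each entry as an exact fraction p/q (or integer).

x̄ = F·x = [-2, -4, 11]
P̄ = F·P·Fᵀ + Q = [54 -44 6; -44 60 -7; 6 -7 35]
y = z − H·x̄ = [-5]
S = H·P̄·Hᵀ + R = [333]
K = P̄·Hᵀ·S⁻¹ = [-4/111; 26/111; 61/333]
x' = x̄ + K·y = [-202/111, -574/111, 3358/333]
P' = (I − K·H)·P̄ = [1982/37 -1524/37 910/111; -1524/37 1544/37 -2363/111; 910/111 -2363/111 7934/333]

x' = [-202/111, -574/111, 3358/333]
P' = [1982/37 -1524/37 910/111; -1524/37 1544/37 -2363/111; 910/111 -2363/111 7934/333]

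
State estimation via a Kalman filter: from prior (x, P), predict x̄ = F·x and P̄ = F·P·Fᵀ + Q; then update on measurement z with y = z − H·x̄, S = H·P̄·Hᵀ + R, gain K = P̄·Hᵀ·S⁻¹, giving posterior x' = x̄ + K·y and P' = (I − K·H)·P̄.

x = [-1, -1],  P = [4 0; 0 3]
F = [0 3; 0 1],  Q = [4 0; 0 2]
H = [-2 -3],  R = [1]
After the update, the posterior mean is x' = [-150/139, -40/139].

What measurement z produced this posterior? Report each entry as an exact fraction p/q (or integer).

x̄ = F·x = [-3, -1]
P̄ = F·P·Fᵀ + Q = [31 9; 9 5]
S = H·P̄·Hᵀ + R = [278]
K = P̄·Hᵀ·S⁻¹ = [-89/278; -33/278]
x' − x̄ = [267/139, 99/139] = K·y
y = (KᵀK)⁻¹·Kᵀ·(x' − x̄) = [-6]
z = y + H·x̄ = [-6] + [9] = [3]

z = [3]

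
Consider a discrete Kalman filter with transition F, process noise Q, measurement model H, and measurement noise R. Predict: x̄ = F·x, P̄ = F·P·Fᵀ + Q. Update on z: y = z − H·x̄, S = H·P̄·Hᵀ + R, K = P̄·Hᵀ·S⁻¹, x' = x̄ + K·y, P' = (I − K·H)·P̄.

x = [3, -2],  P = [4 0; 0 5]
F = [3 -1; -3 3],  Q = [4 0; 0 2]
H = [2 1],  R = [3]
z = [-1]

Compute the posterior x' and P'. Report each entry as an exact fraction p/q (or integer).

x' = [185/31, -389/31]
P' = [1269/62 -2421/62; -2421/62 4785/62]

x̄ = F·x = [11, -15]
P̄ = F·P·Fᵀ + Q = [45 -51; -51 83]
y = z − H·x̄ = [-8]
S = H·P̄·Hᵀ + R = [62]
K = P̄·Hᵀ·S⁻¹ = [39/62; -19/62]
x' = x̄ + K·y = [185/31, -389/31]
P' = (I − K·H)·P̄ = [1269/62 -2421/62; -2421/62 4785/62]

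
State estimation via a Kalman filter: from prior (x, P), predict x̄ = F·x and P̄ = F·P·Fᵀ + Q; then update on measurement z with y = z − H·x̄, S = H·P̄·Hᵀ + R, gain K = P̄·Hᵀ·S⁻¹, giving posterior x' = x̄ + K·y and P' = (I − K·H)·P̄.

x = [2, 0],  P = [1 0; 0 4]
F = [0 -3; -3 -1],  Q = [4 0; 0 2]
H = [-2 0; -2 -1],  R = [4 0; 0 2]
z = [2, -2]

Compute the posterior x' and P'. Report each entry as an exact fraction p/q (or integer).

x̄ = F·x = [0, -6]
P̄ = F·P·Fᵀ + Q = [40 12; 12 15]
y = z − H·x̄ = [2, -8]
S = H·P̄·Hᵀ + R = [164 184; 184 225]
K = P̄·Hᵀ·S⁻¹ = [-268/761 -92/761; 444/761 -495/761]
x' = x̄ + K·y = [200/761, 282/761]
P' = (I − K·H)·P̄ = [536/761 -888/761; -888/761 2766/761]

x' = [200/761, 282/761]
P' = [536/761 -888/761; -888/761 2766/761]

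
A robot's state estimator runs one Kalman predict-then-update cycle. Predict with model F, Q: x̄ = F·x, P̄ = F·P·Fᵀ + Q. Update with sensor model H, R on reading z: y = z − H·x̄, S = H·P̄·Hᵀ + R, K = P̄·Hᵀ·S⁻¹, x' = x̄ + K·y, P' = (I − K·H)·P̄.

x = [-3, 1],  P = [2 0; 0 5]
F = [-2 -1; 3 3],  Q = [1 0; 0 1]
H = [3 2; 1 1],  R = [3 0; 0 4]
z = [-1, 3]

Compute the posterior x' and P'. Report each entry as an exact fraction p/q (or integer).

x̄ = F·x = [5, -6]
P̄ = F·P·Fᵀ + Q = [14 -27; -27 64]
y = z − H·x̄ = [-4, 4]
S = H·P̄·Hᵀ + R = [61 35; 35 28]
K = P̄·Hᵀ·S⁻¹ = [17/69 -373/483; 1/23 204/161]
x' = x̄ + K·y = [149/161, -178/161]
P' = (I − K·H)·P̄ = [3341/483 -1611/161; -1611/161 2427/161]

x' = [149/161, -178/161]
P' = [3341/483 -1611/161; -1611/161 2427/161]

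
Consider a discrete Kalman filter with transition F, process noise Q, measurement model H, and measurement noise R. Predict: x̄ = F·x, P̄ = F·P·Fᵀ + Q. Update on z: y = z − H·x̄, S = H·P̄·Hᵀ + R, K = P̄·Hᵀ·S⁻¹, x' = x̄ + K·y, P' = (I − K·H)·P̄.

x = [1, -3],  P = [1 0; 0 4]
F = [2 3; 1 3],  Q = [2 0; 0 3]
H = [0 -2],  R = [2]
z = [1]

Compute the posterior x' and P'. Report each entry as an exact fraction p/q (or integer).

x' = [1/27, -16/27]
P' = [514/81 38/81; 38/81 40/81]

x̄ = F·x = [-7, -8]
P̄ = F·P·Fᵀ + Q = [42 38; 38 40]
y = z − H·x̄ = [-15]
S = H·P̄·Hᵀ + R = [162]
K = P̄·Hᵀ·S⁻¹ = [-38/81; -40/81]
x' = x̄ + K·y = [1/27, -16/27]
P' = (I − K·H)·P̄ = [514/81 38/81; 38/81 40/81]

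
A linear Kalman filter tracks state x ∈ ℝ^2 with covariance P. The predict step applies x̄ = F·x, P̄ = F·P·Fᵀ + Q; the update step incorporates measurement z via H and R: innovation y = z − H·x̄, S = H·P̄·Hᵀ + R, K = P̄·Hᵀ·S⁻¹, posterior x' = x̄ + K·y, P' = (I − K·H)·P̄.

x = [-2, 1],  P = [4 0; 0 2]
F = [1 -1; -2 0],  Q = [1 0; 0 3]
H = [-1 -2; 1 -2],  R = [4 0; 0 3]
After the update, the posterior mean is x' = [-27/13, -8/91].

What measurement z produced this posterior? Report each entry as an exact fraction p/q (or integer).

x̄ = F·x = [-3, 4]
P̄ = F·P·Fᵀ + Q = [7 -8; -8 19]
S = H·P̄·Hᵀ + R = [55 69; 69 118]
K = P̄·Hᵀ·S⁻¹ = [-75/247 92/247; -366/1729 -460/1729]
x' − x̄ = [12/13, -372/91] = K·y
y = (KᵀK)⁻¹·Kᵀ·(x' − x̄) = [8, 9]
z = y + H·x̄ = [8, 9] + [-5, -11] = [3, -2]

z = [3, -2]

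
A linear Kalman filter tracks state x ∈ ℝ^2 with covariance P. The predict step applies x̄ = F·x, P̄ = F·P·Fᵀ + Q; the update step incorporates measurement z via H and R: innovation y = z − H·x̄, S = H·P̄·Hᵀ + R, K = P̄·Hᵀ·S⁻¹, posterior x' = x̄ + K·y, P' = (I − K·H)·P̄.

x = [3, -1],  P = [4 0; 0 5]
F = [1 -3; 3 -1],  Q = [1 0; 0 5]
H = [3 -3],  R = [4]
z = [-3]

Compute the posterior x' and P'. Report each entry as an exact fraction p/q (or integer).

x' = [2913/382, 3307/382]
P' = [14339/382 14247/382; 14247/382 14323/382]

x̄ = F·x = [6, 10]
P̄ = F·P·Fᵀ + Q = [50 27; 27 46]
y = z − H·x̄ = [9]
S = H·P̄·Hᵀ + R = [382]
K = P̄·Hᵀ·S⁻¹ = [69/382; -57/382]
x' = x̄ + K·y = [2913/382, 3307/382]
P' = (I − K·H)·P̄ = [14339/382 14247/382; 14247/382 14323/382]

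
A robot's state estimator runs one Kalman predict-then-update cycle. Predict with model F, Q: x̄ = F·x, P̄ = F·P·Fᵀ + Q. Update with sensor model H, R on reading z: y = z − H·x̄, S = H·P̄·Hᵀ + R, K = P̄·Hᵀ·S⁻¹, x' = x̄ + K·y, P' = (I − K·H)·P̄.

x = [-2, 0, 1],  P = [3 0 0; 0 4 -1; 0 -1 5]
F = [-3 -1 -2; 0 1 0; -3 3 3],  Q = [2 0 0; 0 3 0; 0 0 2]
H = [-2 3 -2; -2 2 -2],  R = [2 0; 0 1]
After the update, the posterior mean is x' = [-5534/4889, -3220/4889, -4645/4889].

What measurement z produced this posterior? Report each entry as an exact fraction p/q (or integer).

x̄ = F·x = [4, 0, 9]
P̄ = F·P·Fᵀ + Q = [49 -2 -6; -2 7 9; -6 9 92]
S = H·P̄·Hᵀ + R = [497 488; 488 489]
K = P̄·Hᵀ·S⁻¹ = [-1068/4889 166/4889; 3423/4889 -3416/4889; 4247/4889 -5778/4889]
x' − x̄ = [-25090/4889, -3220/4889, -48646/4889] = K·y
y = (KᵀK)⁻¹·Kᵀ·(x' − x̄) = [28, 29]
z = y + H·x̄ = [28, 29] + [-26, -26] = [2, 3]

z = [2, 3]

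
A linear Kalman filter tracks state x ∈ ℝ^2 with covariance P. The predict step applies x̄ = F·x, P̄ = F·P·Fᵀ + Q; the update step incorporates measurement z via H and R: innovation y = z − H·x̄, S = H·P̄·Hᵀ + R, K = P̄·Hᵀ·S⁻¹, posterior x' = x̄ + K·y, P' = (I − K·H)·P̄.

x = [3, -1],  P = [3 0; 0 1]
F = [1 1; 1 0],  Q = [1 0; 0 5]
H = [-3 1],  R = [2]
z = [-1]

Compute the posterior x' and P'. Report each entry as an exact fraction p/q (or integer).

x̄ = F·x = [2, 3]
P̄ = F·P·Fᵀ + Q = [5 3; 3 8]
y = z − H·x̄ = [2]
S = H·P̄·Hᵀ + R = [37]
K = P̄·Hᵀ·S⁻¹ = [-12/37; -1/37]
x' = x̄ + K·y = [50/37, 109/37]
P' = (I − K·H)·P̄ = [41/37 99/37; 99/37 295/37]

x' = [50/37, 109/37]
P' = [41/37 99/37; 99/37 295/37]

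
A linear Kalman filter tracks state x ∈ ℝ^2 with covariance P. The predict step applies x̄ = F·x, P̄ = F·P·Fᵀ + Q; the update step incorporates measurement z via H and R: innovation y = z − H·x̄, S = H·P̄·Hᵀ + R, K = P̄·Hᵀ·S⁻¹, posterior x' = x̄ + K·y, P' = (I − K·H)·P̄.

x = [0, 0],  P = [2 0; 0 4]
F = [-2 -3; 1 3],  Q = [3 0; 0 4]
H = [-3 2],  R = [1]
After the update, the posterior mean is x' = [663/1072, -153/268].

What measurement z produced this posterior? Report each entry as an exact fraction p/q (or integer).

z = [-3]

x̄ = F·x = [0, 0]
P̄ = F·P·Fᵀ + Q = [47 -40; -40 42]
S = H·P̄·Hᵀ + R = [1072]
K = P̄·Hᵀ·S⁻¹ = [-221/1072; 51/268]
x' − x̄ = [663/1072, -153/268] = K·y
y = (KᵀK)⁻¹·Kᵀ·(x' − x̄) = [-3]
z = y + H·x̄ = [-3] + [0] = [-3]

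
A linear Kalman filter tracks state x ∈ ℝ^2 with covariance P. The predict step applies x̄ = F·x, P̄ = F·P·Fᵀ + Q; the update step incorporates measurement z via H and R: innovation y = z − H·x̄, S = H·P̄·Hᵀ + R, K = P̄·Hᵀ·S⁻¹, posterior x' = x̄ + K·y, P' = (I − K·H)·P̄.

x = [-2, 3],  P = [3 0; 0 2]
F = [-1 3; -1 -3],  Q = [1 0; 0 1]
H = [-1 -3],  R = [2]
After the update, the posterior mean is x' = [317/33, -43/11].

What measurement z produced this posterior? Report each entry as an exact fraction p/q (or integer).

z = [2]

x̄ = F·x = [11, -7]
P̄ = F·P·Fᵀ + Q = [22 -15; -15 22]
S = H·P̄·Hᵀ + R = [132]
K = P̄·Hᵀ·S⁻¹ = [23/132; -17/44]
x' − x̄ = [-46/33, 34/11] = K·y
y = (KᵀK)⁻¹·Kᵀ·(x' − x̄) = [-8]
z = y + H·x̄ = [-8] + [10] = [2]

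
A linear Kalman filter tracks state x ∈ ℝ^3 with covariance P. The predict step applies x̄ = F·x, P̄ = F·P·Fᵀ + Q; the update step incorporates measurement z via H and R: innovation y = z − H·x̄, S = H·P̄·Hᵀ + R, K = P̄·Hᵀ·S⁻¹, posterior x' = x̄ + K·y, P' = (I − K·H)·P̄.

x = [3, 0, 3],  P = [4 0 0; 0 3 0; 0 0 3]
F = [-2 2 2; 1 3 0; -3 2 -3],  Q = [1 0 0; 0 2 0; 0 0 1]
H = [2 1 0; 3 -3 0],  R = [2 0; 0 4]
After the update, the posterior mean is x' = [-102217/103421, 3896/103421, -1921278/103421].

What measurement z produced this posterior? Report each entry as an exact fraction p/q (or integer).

x̄ = F·x = [0, 3, -18]
P̄ = F·P·Fᵀ + Q = [41 10 18; 10 33 6; 18 6 76]
S = H·P̄·Hᵀ + R = [239 117; 117 490]
K = P̄·Hᵀ·S⁻¹ = [34199/103421 11463/103421; 34043/103421 -22692/103421; 16368/103421 3690/103421]
x' − x̄ = [-102217/103421, -306367/103421, -59700/103421] = K·y
y = (KᵀK)⁻¹·Kᵀ·(x' − x̄) = [-5, 6]
z = y + H·x̄ = [-5, 6] + [3, -9] = [-2, -3]

z = [-2, -3]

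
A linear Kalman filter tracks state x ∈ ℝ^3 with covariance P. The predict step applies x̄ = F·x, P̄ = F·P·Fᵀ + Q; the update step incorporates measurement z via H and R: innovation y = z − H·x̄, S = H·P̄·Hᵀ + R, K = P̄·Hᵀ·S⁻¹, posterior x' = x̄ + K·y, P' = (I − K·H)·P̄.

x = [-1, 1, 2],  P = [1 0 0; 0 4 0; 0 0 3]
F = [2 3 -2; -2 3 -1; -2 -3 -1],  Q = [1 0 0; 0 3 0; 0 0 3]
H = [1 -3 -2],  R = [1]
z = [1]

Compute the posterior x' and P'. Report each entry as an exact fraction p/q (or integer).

x' = [-587/212, 171/106, -909/212]
P' = [11187/212 4175/106 -6935/212; 4175/106 1997/53 -3893/106; -6935/212 -3893/106 8231/212]

x̄ = F·x = [-3, 3, -3]
P̄ = F·P·Fᵀ + Q = [53 38 -34; 38 46 -29; -34 -29 46]
y = z − H·x̄ = [7]
S = H·P̄·Hᵀ + R = [212]
K = P̄·Hᵀ·S⁻¹ = [7/212; -21/106; -39/212]
x' = x̄ + K·y = [-587/212, 171/106, -909/212]
P' = (I − K·H)·P̄ = [11187/212 4175/106 -6935/212; 4175/106 1997/53 -3893/106; -6935/212 -3893/106 8231/212]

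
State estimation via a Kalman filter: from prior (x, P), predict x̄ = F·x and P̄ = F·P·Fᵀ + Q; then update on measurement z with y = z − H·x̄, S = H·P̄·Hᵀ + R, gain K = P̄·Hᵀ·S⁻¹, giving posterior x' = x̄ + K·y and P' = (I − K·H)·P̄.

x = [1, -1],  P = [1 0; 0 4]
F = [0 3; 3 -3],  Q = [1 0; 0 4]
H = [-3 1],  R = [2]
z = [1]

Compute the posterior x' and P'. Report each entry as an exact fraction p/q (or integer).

x' = [43/100, 701/300]
P' = [197/200 493/200; 493/200 4751/600]

x̄ = F·x = [-3, 6]
P̄ = F·P·Fᵀ + Q = [37 -36; -36 49]
y = z − H·x̄ = [-14]
S = H·P̄·Hᵀ + R = [600]
K = P̄·Hᵀ·S⁻¹ = [-49/200; 157/600]
x' = x̄ + K·y = [43/100, 701/300]
P' = (I − K·H)·P̄ = [197/200 493/200; 493/200 4751/600]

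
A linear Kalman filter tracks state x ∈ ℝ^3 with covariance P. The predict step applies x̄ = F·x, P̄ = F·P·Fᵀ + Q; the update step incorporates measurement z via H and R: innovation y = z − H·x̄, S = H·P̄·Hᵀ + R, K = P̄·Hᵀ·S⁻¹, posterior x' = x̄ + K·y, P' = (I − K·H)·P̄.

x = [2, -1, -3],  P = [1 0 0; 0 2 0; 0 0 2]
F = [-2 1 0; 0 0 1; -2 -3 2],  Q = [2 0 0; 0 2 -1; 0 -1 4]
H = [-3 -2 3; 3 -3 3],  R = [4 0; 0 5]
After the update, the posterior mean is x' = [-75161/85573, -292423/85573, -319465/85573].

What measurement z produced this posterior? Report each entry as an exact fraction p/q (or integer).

x̄ = F·x = [-5, -3, -7]
P̄ = F·P·Fᵀ + Q = [8 0 -2; 0 4 3; -2 3 34]
S = H·P̄·Hᵀ + R = [398 213; 213 329]
K = P̄·Hᵀ·S⁻¹ = [-13704/85573 13554/85573; 968/85573 -1407/85573; 15027/85573 12900/85573]
x' − x̄ = [352704/85573, -35704/85573, 279546/85573] = K·y
y = (KᵀK)⁻¹·Kᵀ·(x' − x̄) = [-2, 24]
z = y + H·x̄ = [-2, 24] + [0, -27] = [-2, -3]

z = [-2, -3]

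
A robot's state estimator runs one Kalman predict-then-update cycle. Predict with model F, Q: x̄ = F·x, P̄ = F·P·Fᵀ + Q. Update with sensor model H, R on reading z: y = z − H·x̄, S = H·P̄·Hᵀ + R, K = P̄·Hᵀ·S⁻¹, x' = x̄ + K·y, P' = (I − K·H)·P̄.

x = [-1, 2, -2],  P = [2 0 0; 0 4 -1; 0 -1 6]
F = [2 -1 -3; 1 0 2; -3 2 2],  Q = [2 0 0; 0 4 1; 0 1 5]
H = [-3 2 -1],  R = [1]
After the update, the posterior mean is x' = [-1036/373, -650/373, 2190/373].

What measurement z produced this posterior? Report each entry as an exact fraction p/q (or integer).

x̄ = F·x = [2, -5, 3]
P̄ = F·P·Fᵀ + Q = [62 -30 -48; -30 30 15; -48 15 55]
S = H·P̄·Hᵀ + R = [746]
K = P̄·Hᵀ·S⁻¹ = [-99/373; 135/746; 119/746]
x' − x̄ = [-1782/373, 1215/373, 1071/373] = K·y
y = (KᵀK)⁻¹·Kᵀ·(x' − x̄) = [18]
z = y + H·x̄ = [18] + [-19] = [-1]

z = [-1]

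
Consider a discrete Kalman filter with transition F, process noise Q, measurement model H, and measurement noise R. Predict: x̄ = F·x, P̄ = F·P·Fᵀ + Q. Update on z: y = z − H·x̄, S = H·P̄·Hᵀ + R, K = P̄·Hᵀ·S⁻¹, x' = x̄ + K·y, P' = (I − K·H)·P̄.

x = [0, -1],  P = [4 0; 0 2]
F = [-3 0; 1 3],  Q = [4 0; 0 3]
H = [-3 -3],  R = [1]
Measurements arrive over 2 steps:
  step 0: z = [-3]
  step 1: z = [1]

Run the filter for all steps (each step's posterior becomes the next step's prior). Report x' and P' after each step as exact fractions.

step 0: x' = [504/185, -321/185], P' = [3872/185 -3858/185; -3858/185 7729/370]
step 1: x' = [-3495720/1761841, 2904621/1761841], P' = [3733276/1761841 -3615888/1761841; -3615888/1761841 3694219/1761841]

step 0: x̄ = F·x = [0, -3]
step 0: P̄ = F·P·Fᵀ + Q = [40 -12; -12 25]
step 0: y = z − H·x̄ = [-12]
step 0: S = H·P̄·Hᵀ + R = [370]
step 0: K = P̄·Hᵀ·S⁻¹ = [-42/185; -39/370]
step 0: x' = x̄ + K·y = [504/185, -321/185]
step 0: P' = (I − K·H)·P̄ = [3872/185 -3858/185; -3858/185 7729/370]
step 1: x̄ = F·x = [-1512/185, -459/185]
step 1: P̄ = F·P·Fᵀ + Q = [35588/185 23106/185; 23106/185 32119/370]
step 1: y = z − H·x̄ = [-5728/185]
step 1: S = H·P̄·Hᵀ + R = [1761841/370]
step 1: K = P̄·Hᵀ·S⁻¹ = [-352164/1761841; -234993/1761841]
step 1: x' = x̄ + K·y = [-3495720/1761841, 2904621/1761841]
step 1: P' = (I − K·H)·P̄ = [3733276/1761841 -3615888/1761841; -3615888/1761841 3694219/1761841]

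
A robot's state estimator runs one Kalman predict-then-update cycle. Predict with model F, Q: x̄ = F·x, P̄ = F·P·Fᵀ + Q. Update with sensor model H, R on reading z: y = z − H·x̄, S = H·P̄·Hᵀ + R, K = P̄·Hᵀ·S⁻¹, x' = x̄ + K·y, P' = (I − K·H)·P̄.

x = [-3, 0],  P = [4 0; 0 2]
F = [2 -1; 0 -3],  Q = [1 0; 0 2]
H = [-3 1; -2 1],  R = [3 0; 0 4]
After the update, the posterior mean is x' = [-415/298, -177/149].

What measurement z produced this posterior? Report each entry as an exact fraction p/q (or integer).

z = [3, 1]

x̄ = F·x = [-6, 0]
P̄ = F·P·Fᵀ + Q = [19 6; 6 20]
S = H·P̄·Hᵀ + R = [158 104; 104 76]
K = P̄·Hᵀ·S⁻¹ = [-137/298 31/149; -85/149 132/149]
x' − x̄ = [1373/298, -177/149] = K·y
y = (KᵀK)⁻¹·Kᵀ·(x' − x̄) = [-15, -11]
z = y + H·x̄ = [-15, -11] + [18, 12] = [3, 1]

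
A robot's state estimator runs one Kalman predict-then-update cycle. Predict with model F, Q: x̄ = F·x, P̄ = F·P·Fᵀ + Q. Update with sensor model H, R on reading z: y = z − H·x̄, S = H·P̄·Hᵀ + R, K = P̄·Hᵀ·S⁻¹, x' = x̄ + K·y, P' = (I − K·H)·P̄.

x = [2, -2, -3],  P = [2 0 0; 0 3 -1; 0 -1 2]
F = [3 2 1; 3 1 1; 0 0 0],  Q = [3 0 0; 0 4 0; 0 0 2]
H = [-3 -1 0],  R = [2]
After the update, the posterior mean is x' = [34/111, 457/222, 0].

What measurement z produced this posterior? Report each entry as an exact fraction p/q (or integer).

x̄ = F·x = [-1, 1, 0]
P̄ = F·P·Fᵀ + Q = [31 23 0; 23 25 0; 0 0 2]
S = H·P̄·Hᵀ + R = [444]
K = P̄·Hᵀ·S⁻¹ = [-29/111; -47/222; 0]
x' − x̄ = [145/111, 235/222, 0] = K·y
y = (KᵀK)⁻¹·Kᵀ·(x' − x̄) = [-5]
z = y + H·x̄ = [-5] + [2] = [-3]

z = [-3]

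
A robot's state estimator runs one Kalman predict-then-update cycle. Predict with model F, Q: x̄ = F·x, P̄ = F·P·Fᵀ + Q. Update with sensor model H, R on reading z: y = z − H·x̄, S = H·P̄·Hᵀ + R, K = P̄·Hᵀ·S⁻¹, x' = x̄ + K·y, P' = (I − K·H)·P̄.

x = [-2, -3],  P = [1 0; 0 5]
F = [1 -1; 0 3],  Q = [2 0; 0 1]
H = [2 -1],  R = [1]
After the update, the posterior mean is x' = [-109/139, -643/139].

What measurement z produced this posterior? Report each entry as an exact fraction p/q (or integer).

z = [3]

x̄ = F·x = [1, -9]
P̄ = F·P·Fᵀ + Q = [8 -15; -15 46]
S = H·P̄·Hᵀ + R = [139]
K = P̄·Hᵀ·S⁻¹ = [31/139; -76/139]
x' − x̄ = [-248/139, 608/139] = K·y
y = (KᵀK)⁻¹·Kᵀ·(x' − x̄) = [-8]
z = y + H·x̄ = [-8] + [11] = [3]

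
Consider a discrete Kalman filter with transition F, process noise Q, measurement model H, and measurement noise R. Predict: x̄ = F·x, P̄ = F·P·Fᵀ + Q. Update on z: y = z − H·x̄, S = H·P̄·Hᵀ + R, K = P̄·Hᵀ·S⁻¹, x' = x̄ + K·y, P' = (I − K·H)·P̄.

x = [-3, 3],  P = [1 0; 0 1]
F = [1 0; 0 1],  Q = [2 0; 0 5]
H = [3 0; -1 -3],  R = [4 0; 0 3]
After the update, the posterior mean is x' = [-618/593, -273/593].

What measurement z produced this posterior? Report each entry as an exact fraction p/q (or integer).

x̄ = F·x = [-3, 3]
P̄ = F·P·Fᵀ + Q = [3 0; 0 6]
S = H·P̄·Hᵀ + R = [31 -9; -9 60]
K = P̄·Hᵀ·S⁻¹ = [171/593 -4/593; -54/593 -186/593]
x' − x̄ = [1161/593, -2052/593] = K·y
y = (KᵀK)⁻¹·Kᵀ·(x' − x̄) = [7, 9]
z = y + H·x̄ = [7, 9] + [-9, -6] = [-2, 3]

z = [-2, 3]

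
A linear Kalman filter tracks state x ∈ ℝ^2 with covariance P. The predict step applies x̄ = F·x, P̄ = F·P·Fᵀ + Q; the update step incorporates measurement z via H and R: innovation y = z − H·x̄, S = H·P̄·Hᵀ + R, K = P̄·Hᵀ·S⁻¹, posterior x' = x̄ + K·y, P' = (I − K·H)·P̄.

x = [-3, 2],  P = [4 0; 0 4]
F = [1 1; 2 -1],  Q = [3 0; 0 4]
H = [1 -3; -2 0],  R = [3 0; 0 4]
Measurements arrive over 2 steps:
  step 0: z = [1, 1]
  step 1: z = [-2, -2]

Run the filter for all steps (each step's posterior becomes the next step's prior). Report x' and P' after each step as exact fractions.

step 0: x' = [-2633/4942, -218/353], P' = [2265/2471 108/353; 108/353 152/353]
step 1: x' = [13529/21134, 8921/10567], P' = [729870/877061 243702/877061; 243702/877061 359000/877061]

step 0: x̄ = F·x = [-1, -8]
step 0: P̄ = F·P·Fᵀ + Q = [11 4; 4 24]
step 0: y = z − H·x̄ = [-22, -1]
step 0: S = H·P̄·Hᵀ + R = [206 2; 2 48]
step 0: K = P̄·Hᵀ·S⁻¹ = [-1/2471 -2265/4942; -116/353 -54/353]
step 0: x' = x̄ + K·y = [-2633/4942, -218/353]
step 0: P' = (I − K·H)·P̄ = [2265/2471 108/353; 108/353 152/353]
step 1: x̄ = F·x = [-5685/4942, -1107/2471]
step 1: P̄ = F·P·Fᵀ + Q = [12254/2471 4222/2471; 4222/2471 16984/2471]
step 1: y = z − H·x̄ = [-10841/4942, -10627/2471]
step 1: S = H·P̄·Hᵀ + R = [147191/2471 824/2471; 824/2471 58900/2471]
step 1: K = P̄·Hᵀ·S⁻¹ = [-412/877061 -364935/877061; -277766/877061 -121851/877061]
step 1: x' = x̄ + K·y = [13529/21134, 8921/10567]
step 1: P' = (I − K·H)·P̄ = [729870/877061 243702/877061; 243702/877061 359000/877061]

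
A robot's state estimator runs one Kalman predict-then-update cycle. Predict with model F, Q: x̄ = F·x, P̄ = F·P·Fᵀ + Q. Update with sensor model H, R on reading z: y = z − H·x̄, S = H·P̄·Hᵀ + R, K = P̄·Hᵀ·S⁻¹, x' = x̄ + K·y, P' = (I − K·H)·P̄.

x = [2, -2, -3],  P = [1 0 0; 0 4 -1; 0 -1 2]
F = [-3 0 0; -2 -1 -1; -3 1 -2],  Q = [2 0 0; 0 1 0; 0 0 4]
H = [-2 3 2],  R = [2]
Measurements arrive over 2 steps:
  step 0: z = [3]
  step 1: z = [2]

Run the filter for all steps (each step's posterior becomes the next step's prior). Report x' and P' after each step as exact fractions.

step 0: x' = [-1066/159, -41/159, -758/159], P' = [1553/159 604/159 661/159; 604/159 806/159 -580/159; 661/159 -580/159 1586/159]
step 1: x' = [164873/38929, 79066/38929, 87488/38929], P' = [5864806/194645 4033158/194645 -28384/38929; 4033158/194645 3084894/194645 -109950/38929; -28384/38929 -109950/38929 151246/38929]

step 0: x̄ = F·x = [-6, 1, -2]
step 0: P̄ = F·P·Fᵀ + Q = [11 6 9; 6 9 5; 9 5 29]
step 0: y = z − H·x̄ = [-8]
step 0: S = H·P̄·Hᵀ + R = [159]
step 0: K = P̄·Hᵀ·S⁻¹ = [14/159; 25/159; 55/159]
step 0: x' = x̄ + K·y = [-1066/159, -41/159, -758/159]
step 0: P' = (I − K·H)·P̄ = [1553/159 604/159 661/159; 604/159 806/159 -580/159; 661/159 -580/159 1586/159]
step 1: x̄ = F·x = [1066/53, 977/53, 4673/159]
step 1: P̄ = F·P·Fᵀ + Q = [4765/53 4371/53 5377/53; 4371/53 4221/53 5445/53; 5377/53 5445/53 28391/159]
step 1: y = z − H·x̄ = [-11425/159]
step 1: S = H·P̄·Hᵀ + R = [194645/159]
step 1: K = P̄·Hᵀ·S⁻¹ = [43011/194645; 44433/194645; 14705/38929]
step 1: x' = x̄ + K·y = [164873/38929, 79066/38929, 87488/38929]
step 1: P' = (I − K·H)·P̄ = [5864806/194645 4033158/194645 -28384/38929; 4033158/194645 3084894/194645 -109950/38929; -28384/38929 -109950/38929 151246/38929]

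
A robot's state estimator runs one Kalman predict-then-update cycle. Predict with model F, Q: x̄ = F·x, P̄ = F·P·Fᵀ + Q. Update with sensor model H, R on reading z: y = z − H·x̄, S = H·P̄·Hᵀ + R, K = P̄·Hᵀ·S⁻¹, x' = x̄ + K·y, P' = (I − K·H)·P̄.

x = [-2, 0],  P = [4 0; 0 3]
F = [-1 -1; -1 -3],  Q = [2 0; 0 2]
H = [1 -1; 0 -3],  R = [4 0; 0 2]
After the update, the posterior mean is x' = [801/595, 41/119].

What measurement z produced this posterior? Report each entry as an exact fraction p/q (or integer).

z = [1, -1]

x̄ = F·x = [2, 2]
P̄ = F·P·Fᵀ + Q = [9 13; 13 33]
S = H·P̄·Hᵀ + R = [20 60; 60 299]
K = P̄·Hᵀ·S⁻¹ = [286/595 -27/119; -2/119 -39/119]
x' − x̄ = [-389/595, -197/119] = K·y
y = (KᵀK)⁻¹·Kᵀ·(x' − x̄) = [1, 5]
z = y + H·x̄ = [1, 5] + [0, -6] = [1, -1]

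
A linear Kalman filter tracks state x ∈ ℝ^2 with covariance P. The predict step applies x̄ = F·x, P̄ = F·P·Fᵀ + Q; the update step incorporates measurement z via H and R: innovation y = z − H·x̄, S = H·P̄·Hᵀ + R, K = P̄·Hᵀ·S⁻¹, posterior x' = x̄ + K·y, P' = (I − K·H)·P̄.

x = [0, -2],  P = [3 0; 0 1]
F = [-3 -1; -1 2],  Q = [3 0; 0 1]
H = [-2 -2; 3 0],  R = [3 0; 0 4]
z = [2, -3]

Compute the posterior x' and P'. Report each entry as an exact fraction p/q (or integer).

x' = [-5673/8861, -7115/8861]
P' = [3556/8861 -3100/8861; -3100/8861 8653/8861]

x̄ = F·x = [2, -4]
P̄ = F·P·Fᵀ + Q = [31 7; 7 8]
y = z − H·x̄ = [-2, -9]
S = H·P̄·Hᵀ + R = [215 -228; -228 283]
K = P̄·Hᵀ·S⁻¹ = [-304/8861 2667/8861; -3702/8861 -2325/8861]
x' = x̄ + K·y = [-5673/8861, -7115/8861]
P' = (I − K·H)·P̄ = [3556/8861 -3100/8861; -3100/8861 8653/8861]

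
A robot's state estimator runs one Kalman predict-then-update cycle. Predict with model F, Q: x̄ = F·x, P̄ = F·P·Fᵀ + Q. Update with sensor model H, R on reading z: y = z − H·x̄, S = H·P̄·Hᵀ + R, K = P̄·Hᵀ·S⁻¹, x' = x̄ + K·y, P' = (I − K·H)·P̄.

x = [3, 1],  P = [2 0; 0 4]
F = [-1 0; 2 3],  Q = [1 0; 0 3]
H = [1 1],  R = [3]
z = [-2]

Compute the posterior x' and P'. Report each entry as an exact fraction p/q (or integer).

x' = [-127/45, 61/45]
P' = [134/45 -137/45; -137/45 266/45]

x̄ = F·x = [-3, 9]
P̄ = F·P·Fᵀ + Q = [3 -4; -4 47]
y = z − H·x̄ = [-8]
S = H·P̄·Hᵀ + R = [45]
K = P̄·Hᵀ·S⁻¹ = [-1/45; 43/45]
x' = x̄ + K·y = [-127/45, 61/45]
P' = (I − K·H)·P̄ = [134/45 -137/45; -137/45 266/45]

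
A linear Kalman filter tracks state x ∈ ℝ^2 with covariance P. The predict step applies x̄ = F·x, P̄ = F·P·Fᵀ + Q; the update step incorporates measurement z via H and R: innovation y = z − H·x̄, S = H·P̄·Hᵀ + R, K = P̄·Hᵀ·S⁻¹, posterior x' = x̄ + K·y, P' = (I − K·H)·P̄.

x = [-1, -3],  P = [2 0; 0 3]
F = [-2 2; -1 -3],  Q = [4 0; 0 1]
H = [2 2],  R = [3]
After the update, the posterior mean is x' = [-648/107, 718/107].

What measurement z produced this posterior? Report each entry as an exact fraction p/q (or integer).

x̄ = F·x = [-4, 10]
P̄ = F·P·Fᵀ + Q = [24 -14; -14 30]
S = H·P̄·Hᵀ + R = [107]
K = P̄·Hᵀ·S⁻¹ = [20/107; 32/107]
x' − x̄ = [-220/107, -352/107] = K·y
y = (KᵀK)⁻¹·Kᵀ·(x' − x̄) = [-11]
z = y + H·x̄ = [-11] + [12] = [1]

z = [1]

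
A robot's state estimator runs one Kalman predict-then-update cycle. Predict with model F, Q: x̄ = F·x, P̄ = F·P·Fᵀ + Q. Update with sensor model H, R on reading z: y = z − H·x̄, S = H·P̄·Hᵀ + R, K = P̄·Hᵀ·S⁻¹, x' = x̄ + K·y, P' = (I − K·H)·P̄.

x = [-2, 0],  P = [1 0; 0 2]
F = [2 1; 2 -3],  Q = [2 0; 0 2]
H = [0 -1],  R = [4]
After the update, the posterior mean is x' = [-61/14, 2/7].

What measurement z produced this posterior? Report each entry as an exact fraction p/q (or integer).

x̄ = F·x = [-4, -4]
P̄ = F·P·Fᵀ + Q = [8 -2; -2 24]
S = H·P̄·Hᵀ + R = [28]
K = P̄·Hᵀ·S⁻¹ = [1/14; -6/7]
x' − x̄ = [-5/14, 30/7] = K·y
y = (KᵀK)⁻¹·Kᵀ·(x' − x̄) = [-5]
z = y + H·x̄ = [-5] + [4] = [-1]

z = [-1]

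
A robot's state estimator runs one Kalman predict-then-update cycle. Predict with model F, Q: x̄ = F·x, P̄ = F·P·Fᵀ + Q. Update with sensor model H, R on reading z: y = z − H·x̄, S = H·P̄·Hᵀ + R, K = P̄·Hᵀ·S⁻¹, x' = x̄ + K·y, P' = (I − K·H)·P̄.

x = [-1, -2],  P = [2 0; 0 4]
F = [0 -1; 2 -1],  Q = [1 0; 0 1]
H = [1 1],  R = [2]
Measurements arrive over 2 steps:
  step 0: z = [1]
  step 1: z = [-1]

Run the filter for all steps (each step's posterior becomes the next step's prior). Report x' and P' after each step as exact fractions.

step 0: x̄ = F·x = [2, 0]
step 0: P̄ = F·P·Fᵀ + Q = [5 4; 4 13]
step 0: y = z − H·x̄ = [-1]
step 0: S = H·P̄·Hᵀ + R = [28]
step 0: K = P̄·Hᵀ·S⁻¹ = [9/28; 17/28]
step 0: x' = x̄ + K·y = [47/28, -17/28]
step 0: P' = (I − K·H)·P̄ = [59/28 -41/28; -41/28 75/28]
step 1: x̄ = F·x = [17/28, 111/28]
step 1: P̄ = F·P·Fᵀ + Q = [103/28 157/28; 157/28 503/28]
step 1: y = z − H·x̄ = [-39/7]
step 1: S = H·P̄·Hᵀ + R = [244/7]
step 1: K = P̄·Hᵀ·S⁻¹ = [65/244; 165/244]
step 1: x' = x̄ + K·y = [-107/122, 12/61]
step 1: P' = (I − K·H)·P̄ = [147/122 -41/61; -41/61 247/122]

step 0: x' = [47/28, -17/28], P' = [59/28 -41/28; -41/28 75/28]
step 1: x' = [-107/122, 12/61], P' = [147/122 -41/61; -41/61 247/122]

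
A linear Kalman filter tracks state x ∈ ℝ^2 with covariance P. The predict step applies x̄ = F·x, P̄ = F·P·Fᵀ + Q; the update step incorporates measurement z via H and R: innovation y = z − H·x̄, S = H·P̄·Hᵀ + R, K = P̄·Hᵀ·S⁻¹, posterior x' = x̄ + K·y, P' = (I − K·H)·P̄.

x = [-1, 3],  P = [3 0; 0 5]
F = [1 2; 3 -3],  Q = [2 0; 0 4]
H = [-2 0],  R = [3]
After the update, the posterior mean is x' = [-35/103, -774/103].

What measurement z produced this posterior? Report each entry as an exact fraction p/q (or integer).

x̄ = F·x = [5, -12]
P̄ = F·P·Fᵀ + Q = [25 -21; -21 76]
S = H·P̄·Hᵀ + R = [103]
K = P̄·Hᵀ·S⁻¹ = [-50/103; 42/103]
x' − x̄ = [-550/103, 462/103] = K·y
y = (KᵀK)⁻¹·Kᵀ·(x' − x̄) = [11]
z = y + H·x̄ = [11] + [-10] = [1]

z = [1]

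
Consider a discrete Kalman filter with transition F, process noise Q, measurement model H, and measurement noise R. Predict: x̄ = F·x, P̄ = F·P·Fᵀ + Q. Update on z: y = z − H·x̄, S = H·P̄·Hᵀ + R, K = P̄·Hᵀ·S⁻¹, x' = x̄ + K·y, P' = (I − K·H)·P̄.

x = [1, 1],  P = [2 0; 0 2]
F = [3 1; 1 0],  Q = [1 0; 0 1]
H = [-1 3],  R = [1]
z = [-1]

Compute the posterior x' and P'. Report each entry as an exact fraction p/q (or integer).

x' = [4, 1]
P' = [264/13 87/13; 87/13 30/13]

x̄ = F·x = [4, 1]
P̄ = F·P·Fᵀ + Q = [21 6; 6 3]
y = z − H·x̄ = [0]
S = H·P̄·Hᵀ + R = [13]
K = P̄·Hᵀ·S⁻¹ = [-3/13; 3/13]
x' = x̄ + K·y = [4, 1]
P' = (I − K·H)·P̄ = [264/13 87/13; 87/13 30/13]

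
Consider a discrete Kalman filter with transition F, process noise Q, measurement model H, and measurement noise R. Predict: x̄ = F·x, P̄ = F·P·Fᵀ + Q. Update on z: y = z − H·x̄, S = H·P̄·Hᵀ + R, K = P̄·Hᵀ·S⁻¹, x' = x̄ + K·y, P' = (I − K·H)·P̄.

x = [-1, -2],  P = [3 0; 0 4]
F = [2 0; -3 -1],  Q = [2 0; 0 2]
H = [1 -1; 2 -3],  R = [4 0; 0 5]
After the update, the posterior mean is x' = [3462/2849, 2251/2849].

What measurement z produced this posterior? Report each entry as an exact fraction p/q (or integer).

x̄ = F·x = [-2, 5]
P̄ = F·P·Fᵀ + Q = [14 -18; -18 33]
S = H·P̄·Hᵀ + R = [87 217; 217 574]
K = P̄·Hᵀ·S⁻¹ = [82/407 190/2849; 3/407 -678/2849]
x' − x̄ = [9160/2849, -11994/2849] = K·y
y = (KᵀK)⁻¹·Kᵀ·(x' − x̄) = [10, 18]
z = y + H·x̄ = [10, 18] + [-7, -19] = [3, -1]

z = [3, -1]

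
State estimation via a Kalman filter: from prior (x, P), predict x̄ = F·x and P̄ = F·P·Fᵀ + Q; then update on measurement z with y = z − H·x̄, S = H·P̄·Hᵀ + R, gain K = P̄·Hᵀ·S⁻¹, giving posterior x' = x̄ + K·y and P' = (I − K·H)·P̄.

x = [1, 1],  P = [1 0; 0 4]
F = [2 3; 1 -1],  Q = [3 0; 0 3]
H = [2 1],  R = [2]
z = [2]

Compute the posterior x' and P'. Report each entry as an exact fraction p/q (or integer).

x̄ = F·x = [5, 0]
P̄ = F·P·Fᵀ + Q = [43 -10; -10 8]
y = z − H·x̄ = [-8]
S = H·P̄·Hᵀ + R = [142]
K = P̄·Hᵀ·S⁻¹ = [38/71; -6/71]
x' = x̄ + K·y = [51/71, 48/71]
P' = (I − K·H)·P̄ = [165/71 -254/71; -254/71 496/71]

x' = [51/71, 48/71]
P' = [165/71 -254/71; -254/71 496/71]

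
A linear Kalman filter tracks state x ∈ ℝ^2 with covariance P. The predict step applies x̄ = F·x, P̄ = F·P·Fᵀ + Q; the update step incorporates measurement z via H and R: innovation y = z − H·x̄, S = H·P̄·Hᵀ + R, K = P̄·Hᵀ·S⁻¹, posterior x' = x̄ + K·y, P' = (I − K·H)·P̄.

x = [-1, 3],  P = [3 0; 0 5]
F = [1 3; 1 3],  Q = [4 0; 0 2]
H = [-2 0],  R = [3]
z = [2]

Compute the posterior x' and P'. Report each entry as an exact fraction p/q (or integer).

x' = [-184/211, -40/211]
P' = [156/211 144/211; 144/211 1334/211]

x̄ = F·x = [8, 8]
P̄ = F·P·Fᵀ + Q = [52 48; 48 50]
y = z − H·x̄ = [18]
S = H·P̄·Hᵀ + R = [211]
K = P̄·Hᵀ·S⁻¹ = [-104/211; -96/211]
x' = x̄ + K·y = [-184/211, -40/211]
P' = (I − K·H)·P̄ = [156/211 144/211; 144/211 1334/211]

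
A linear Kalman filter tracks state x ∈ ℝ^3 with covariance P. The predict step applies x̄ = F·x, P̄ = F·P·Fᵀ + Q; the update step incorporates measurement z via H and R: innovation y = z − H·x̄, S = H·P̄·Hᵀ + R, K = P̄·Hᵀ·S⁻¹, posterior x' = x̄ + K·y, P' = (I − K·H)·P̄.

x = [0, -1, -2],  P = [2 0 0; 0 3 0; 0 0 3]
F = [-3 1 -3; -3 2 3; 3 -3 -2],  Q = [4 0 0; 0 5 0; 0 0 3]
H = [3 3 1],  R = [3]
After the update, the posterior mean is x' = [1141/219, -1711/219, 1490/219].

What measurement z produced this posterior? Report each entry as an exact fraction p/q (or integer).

z = [-1]

x̄ = F·x = [5, -8, 7]
P̄ = F·P·Fᵀ + Q = [52 -3 -9; -3 62 -54; -9 -54 60]
S = H·P̄·Hᵀ + R = [657]
K = P̄·Hᵀ·S⁻¹ = [46/219; 41/219; -43/219]
x' − x̄ = [46/219, 41/219, -43/219] = K·y
y = (KᵀK)⁻¹·Kᵀ·(x' − x̄) = [1]
z = y + H·x̄ = [1] + [-2] = [-1]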